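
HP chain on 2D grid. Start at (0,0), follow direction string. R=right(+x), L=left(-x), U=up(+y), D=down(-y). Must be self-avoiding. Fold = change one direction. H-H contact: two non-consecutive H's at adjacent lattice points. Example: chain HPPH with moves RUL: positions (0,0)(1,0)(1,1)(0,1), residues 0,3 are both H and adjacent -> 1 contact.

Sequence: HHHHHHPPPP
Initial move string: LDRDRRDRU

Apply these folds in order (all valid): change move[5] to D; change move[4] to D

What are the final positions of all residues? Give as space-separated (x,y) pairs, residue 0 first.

Initial moves: LDRDRRDRU
Fold: move[5]->D => LDRDRDDRU (positions: [(0, 0), (-1, 0), (-1, -1), (0, -1), (0, -2), (1, -2), (1, -3), (1, -4), (2, -4), (2, -3)])
Fold: move[4]->D => LDRDDDDRU (positions: [(0, 0), (-1, 0), (-1, -1), (0, -1), (0, -2), (0, -3), (0, -4), (0, -5), (1, -5), (1, -4)])

Answer: (0,0) (-1,0) (-1,-1) (0,-1) (0,-2) (0,-3) (0,-4) (0,-5) (1,-5) (1,-4)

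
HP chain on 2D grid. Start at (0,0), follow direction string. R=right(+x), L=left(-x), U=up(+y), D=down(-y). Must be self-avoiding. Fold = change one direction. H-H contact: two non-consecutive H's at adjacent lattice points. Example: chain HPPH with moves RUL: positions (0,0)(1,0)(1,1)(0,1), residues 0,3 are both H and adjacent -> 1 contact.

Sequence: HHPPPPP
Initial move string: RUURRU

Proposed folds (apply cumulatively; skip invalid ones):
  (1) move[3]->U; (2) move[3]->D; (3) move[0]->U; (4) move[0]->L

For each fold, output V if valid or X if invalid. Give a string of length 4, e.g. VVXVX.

Answer: VXVV

Derivation:
Initial: RUURRU -> [(0, 0), (1, 0), (1, 1), (1, 2), (2, 2), (3, 2), (3, 3)]
Fold 1: move[3]->U => RUUURU VALID
Fold 2: move[3]->D => RUUDRU INVALID (collision), skipped
Fold 3: move[0]->U => UUUURU VALID
Fold 4: move[0]->L => LUUURU VALID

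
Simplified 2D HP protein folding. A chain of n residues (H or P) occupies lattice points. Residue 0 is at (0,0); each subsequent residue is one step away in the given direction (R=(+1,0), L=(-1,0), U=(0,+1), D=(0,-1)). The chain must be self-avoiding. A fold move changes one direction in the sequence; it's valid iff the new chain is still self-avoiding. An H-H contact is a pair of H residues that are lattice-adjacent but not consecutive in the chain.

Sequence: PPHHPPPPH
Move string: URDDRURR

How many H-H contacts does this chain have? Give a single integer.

Positions: [(0, 0), (0, 1), (1, 1), (1, 0), (1, -1), (2, -1), (2, 0), (3, 0), (4, 0)]
No H-H contacts found.

Answer: 0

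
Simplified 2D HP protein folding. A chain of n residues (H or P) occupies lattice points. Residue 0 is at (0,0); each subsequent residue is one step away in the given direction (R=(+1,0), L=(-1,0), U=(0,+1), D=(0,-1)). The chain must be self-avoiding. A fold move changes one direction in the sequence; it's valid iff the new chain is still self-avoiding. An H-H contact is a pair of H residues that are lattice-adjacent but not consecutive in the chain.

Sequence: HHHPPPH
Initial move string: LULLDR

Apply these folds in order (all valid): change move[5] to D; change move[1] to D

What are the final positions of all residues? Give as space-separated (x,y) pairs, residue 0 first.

Answer: (0,0) (-1,0) (-1,-1) (-2,-1) (-3,-1) (-3,-2) (-3,-3)

Derivation:
Initial moves: LULLDR
Fold: move[5]->D => LULLDD (positions: [(0, 0), (-1, 0), (-1, 1), (-2, 1), (-3, 1), (-3, 0), (-3, -1)])
Fold: move[1]->D => LDLLDD (positions: [(0, 0), (-1, 0), (-1, -1), (-2, -1), (-3, -1), (-3, -2), (-3, -3)])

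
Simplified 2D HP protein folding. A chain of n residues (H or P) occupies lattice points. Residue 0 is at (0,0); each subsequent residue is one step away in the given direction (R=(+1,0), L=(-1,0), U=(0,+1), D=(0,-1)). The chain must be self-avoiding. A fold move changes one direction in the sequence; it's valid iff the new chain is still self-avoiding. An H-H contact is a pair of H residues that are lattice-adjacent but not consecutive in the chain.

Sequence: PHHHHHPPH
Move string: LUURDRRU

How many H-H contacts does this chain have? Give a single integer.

Answer: 1

Derivation:
Positions: [(0, 0), (-1, 0), (-1, 1), (-1, 2), (0, 2), (0, 1), (1, 1), (2, 1), (2, 2)]
H-H contact: residue 2 @(-1,1) - residue 5 @(0, 1)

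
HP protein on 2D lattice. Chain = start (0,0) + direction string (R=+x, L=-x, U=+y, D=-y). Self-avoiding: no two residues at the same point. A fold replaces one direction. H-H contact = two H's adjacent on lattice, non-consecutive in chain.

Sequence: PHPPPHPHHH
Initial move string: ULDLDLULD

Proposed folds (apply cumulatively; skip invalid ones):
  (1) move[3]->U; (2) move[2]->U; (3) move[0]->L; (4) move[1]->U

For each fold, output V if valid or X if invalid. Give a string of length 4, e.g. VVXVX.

Initial: ULDLDLULD -> [(0, 0), (0, 1), (-1, 1), (-1, 0), (-2, 0), (-2, -1), (-3, -1), (-3, 0), (-4, 0), (-4, -1)]
Fold 1: move[3]->U => ULDUDLULD INVALID (collision), skipped
Fold 2: move[2]->U => ULULDLULD VALID
Fold 3: move[0]->L => LLULDLULD VALID
Fold 4: move[1]->U => LUULDLULD VALID

Answer: XVVV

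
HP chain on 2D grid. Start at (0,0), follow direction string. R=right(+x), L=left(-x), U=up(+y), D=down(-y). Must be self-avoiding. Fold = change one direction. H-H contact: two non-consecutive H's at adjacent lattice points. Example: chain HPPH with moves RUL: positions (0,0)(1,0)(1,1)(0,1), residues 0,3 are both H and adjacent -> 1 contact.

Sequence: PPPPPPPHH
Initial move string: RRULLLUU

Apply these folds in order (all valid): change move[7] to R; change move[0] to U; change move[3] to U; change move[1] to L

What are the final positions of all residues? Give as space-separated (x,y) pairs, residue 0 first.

Initial moves: RRULLLUU
Fold: move[7]->R => RRULLLUR (positions: [(0, 0), (1, 0), (2, 0), (2, 1), (1, 1), (0, 1), (-1, 1), (-1, 2), (0, 2)])
Fold: move[0]->U => URULLLUR (positions: [(0, 0), (0, 1), (1, 1), (1, 2), (0, 2), (-1, 2), (-2, 2), (-2, 3), (-1, 3)])
Fold: move[3]->U => URUULLUR (positions: [(0, 0), (0, 1), (1, 1), (1, 2), (1, 3), (0, 3), (-1, 3), (-1, 4), (0, 4)])
Fold: move[1]->L => ULUULLUR (positions: [(0, 0), (0, 1), (-1, 1), (-1, 2), (-1, 3), (-2, 3), (-3, 3), (-3, 4), (-2, 4)])

Answer: (0,0) (0,1) (-1,1) (-1,2) (-1,3) (-2,3) (-3,3) (-3,4) (-2,4)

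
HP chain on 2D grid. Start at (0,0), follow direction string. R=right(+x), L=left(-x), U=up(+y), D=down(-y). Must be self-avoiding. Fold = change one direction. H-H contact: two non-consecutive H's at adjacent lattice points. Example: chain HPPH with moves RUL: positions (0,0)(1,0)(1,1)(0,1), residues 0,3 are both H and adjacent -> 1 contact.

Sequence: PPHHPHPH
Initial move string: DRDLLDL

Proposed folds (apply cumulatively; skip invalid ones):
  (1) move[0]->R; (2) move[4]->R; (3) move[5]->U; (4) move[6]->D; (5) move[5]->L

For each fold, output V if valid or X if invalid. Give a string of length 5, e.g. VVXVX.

Answer: VXXVV

Derivation:
Initial: DRDLLDL -> [(0, 0), (0, -1), (1, -1), (1, -2), (0, -2), (-1, -2), (-1, -3), (-2, -3)]
Fold 1: move[0]->R => RRDLLDL VALID
Fold 2: move[4]->R => RRDLRDL INVALID (collision), skipped
Fold 3: move[5]->U => RRDLLUL INVALID (collision), skipped
Fold 4: move[6]->D => RRDLLDD VALID
Fold 5: move[5]->L => RRDLLLD VALID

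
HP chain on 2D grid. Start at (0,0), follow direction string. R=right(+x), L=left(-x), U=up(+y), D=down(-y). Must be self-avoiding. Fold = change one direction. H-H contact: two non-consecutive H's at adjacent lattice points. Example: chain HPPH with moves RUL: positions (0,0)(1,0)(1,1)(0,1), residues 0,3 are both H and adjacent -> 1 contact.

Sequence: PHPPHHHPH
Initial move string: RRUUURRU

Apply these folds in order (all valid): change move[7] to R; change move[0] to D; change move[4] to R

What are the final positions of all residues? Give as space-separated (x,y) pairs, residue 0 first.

Initial moves: RRUUURRU
Fold: move[7]->R => RRUUURRR (positions: [(0, 0), (1, 0), (2, 0), (2, 1), (2, 2), (2, 3), (3, 3), (4, 3), (5, 3)])
Fold: move[0]->D => DRUUURRR (positions: [(0, 0), (0, -1), (1, -1), (1, 0), (1, 1), (1, 2), (2, 2), (3, 2), (4, 2)])
Fold: move[4]->R => DRUURRRR (positions: [(0, 0), (0, -1), (1, -1), (1, 0), (1, 1), (2, 1), (3, 1), (4, 1), (5, 1)])

Answer: (0,0) (0,-1) (1,-1) (1,0) (1,1) (2,1) (3,1) (4,1) (5,1)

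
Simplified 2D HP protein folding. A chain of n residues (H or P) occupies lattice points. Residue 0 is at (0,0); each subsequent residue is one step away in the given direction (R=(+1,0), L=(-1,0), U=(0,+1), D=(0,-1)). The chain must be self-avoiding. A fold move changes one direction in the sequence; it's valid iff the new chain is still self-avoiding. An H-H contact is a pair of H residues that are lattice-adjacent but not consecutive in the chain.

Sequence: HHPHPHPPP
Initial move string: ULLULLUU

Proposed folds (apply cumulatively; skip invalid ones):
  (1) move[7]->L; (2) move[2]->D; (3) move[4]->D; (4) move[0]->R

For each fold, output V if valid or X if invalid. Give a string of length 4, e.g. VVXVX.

Answer: VXXX

Derivation:
Initial: ULLULLUU -> [(0, 0), (0, 1), (-1, 1), (-2, 1), (-2, 2), (-3, 2), (-4, 2), (-4, 3), (-4, 4)]
Fold 1: move[7]->L => ULLULLUL VALID
Fold 2: move[2]->D => ULDULLUL INVALID (collision), skipped
Fold 3: move[4]->D => ULLUDLUL INVALID (collision), skipped
Fold 4: move[0]->R => RLLULLUL INVALID (collision), skipped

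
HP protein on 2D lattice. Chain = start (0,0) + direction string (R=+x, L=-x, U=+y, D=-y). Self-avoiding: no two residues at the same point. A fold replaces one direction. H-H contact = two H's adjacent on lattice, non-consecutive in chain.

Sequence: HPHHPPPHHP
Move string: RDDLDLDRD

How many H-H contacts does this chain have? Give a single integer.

Answer: 0

Derivation:
Positions: [(0, 0), (1, 0), (1, -1), (1, -2), (0, -2), (0, -3), (-1, -3), (-1, -4), (0, -4), (0, -5)]
No H-H contacts found.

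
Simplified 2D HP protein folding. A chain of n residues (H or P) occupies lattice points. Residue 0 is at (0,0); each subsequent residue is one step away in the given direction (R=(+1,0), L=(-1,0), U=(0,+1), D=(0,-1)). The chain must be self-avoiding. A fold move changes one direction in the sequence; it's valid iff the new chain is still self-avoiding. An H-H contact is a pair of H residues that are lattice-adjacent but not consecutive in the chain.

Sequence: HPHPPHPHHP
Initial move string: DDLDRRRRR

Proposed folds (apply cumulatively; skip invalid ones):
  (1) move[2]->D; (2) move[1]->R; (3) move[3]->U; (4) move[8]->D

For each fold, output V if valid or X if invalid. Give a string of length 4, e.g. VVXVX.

Answer: VVXV

Derivation:
Initial: DDLDRRRRR -> [(0, 0), (0, -1), (0, -2), (-1, -2), (-1, -3), (0, -3), (1, -3), (2, -3), (3, -3), (4, -3)]
Fold 1: move[2]->D => DDDDRRRRR VALID
Fold 2: move[1]->R => DRDDRRRRR VALID
Fold 3: move[3]->U => DRDURRRRR INVALID (collision), skipped
Fold 4: move[8]->D => DRDDRRRRD VALID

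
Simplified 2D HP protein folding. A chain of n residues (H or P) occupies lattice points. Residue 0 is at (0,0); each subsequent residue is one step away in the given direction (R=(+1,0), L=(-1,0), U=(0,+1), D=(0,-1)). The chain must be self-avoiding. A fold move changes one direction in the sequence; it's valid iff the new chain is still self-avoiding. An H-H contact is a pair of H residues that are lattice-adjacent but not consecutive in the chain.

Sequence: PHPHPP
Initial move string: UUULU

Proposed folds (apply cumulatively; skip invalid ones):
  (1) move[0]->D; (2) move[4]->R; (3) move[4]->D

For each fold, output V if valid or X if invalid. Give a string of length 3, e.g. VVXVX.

Answer: XXV

Derivation:
Initial: UUULU -> [(0, 0), (0, 1), (0, 2), (0, 3), (-1, 3), (-1, 4)]
Fold 1: move[0]->D => DUULU INVALID (collision), skipped
Fold 2: move[4]->R => UUULR INVALID (collision), skipped
Fold 3: move[4]->D => UUULD VALID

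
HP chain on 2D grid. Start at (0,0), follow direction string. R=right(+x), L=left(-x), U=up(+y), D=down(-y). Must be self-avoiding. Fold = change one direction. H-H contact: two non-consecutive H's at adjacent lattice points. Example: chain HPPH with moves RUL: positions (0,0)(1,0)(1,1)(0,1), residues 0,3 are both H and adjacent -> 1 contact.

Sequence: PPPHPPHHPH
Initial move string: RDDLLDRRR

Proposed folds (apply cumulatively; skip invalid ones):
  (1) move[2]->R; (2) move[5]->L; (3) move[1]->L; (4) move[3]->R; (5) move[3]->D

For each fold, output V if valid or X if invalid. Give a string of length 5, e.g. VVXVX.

Answer: XXXXV

Derivation:
Initial: RDDLLDRRR -> [(0, 0), (1, 0), (1, -1), (1, -2), (0, -2), (-1, -2), (-1, -3), (0, -3), (1, -3), (2, -3)]
Fold 1: move[2]->R => RDRLLDRRR INVALID (collision), skipped
Fold 2: move[5]->L => RDDLLLRRR INVALID (collision), skipped
Fold 3: move[1]->L => RLDLLDRRR INVALID (collision), skipped
Fold 4: move[3]->R => RDDRLDRRR INVALID (collision), skipped
Fold 5: move[3]->D => RDDDLDRRR VALID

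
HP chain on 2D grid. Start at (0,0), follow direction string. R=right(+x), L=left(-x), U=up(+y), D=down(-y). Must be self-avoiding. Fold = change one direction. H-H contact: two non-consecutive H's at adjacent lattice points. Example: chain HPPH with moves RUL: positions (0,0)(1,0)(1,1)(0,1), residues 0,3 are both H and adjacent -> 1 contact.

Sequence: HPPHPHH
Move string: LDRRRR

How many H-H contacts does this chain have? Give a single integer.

Answer: 1

Derivation:
Positions: [(0, 0), (-1, 0), (-1, -1), (0, -1), (1, -1), (2, -1), (3, -1)]
H-H contact: residue 0 @(0,0) - residue 3 @(0, -1)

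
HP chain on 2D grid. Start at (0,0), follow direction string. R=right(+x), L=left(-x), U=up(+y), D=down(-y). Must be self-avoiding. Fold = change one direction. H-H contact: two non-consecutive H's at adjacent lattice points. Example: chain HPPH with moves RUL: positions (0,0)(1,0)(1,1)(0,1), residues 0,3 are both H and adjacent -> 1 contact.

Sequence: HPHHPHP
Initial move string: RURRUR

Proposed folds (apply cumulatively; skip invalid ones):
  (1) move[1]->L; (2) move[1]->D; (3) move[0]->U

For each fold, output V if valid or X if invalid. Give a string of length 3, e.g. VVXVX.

Initial: RURRUR -> [(0, 0), (1, 0), (1, 1), (2, 1), (3, 1), (3, 2), (4, 2)]
Fold 1: move[1]->L => RLRRUR INVALID (collision), skipped
Fold 2: move[1]->D => RDRRUR VALID
Fold 3: move[0]->U => UDRRUR INVALID (collision), skipped

Answer: XVX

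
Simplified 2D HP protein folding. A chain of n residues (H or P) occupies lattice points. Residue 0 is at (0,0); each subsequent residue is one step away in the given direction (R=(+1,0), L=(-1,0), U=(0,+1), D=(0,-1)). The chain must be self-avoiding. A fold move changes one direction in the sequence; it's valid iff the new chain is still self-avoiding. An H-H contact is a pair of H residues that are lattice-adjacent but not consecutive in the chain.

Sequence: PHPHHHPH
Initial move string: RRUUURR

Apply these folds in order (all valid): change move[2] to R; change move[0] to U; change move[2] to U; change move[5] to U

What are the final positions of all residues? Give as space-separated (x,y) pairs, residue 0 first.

Answer: (0,0) (0,1) (1,1) (1,2) (1,3) (1,4) (1,5) (2,5)

Derivation:
Initial moves: RRUUURR
Fold: move[2]->R => RRRUURR (positions: [(0, 0), (1, 0), (2, 0), (3, 0), (3, 1), (3, 2), (4, 2), (5, 2)])
Fold: move[0]->U => URRUURR (positions: [(0, 0), (0, 1), (1, 1), (2, 1), (2, 2), (2, 3), (3, 3), (4, 3)])
Fold: move[2]->U => URUUURR (positions: [(0, 0), (0, 1), (1, 1), (1, 2), (1, 3), (1, 4), (2, 4), (3, 4)])
Fold: move[5]->U => URUUUUR (positions: [(0, 0), (0, 1), (1, 1), (1, 2), (1, 3), (1, 4), (1, 5), (2, 5)])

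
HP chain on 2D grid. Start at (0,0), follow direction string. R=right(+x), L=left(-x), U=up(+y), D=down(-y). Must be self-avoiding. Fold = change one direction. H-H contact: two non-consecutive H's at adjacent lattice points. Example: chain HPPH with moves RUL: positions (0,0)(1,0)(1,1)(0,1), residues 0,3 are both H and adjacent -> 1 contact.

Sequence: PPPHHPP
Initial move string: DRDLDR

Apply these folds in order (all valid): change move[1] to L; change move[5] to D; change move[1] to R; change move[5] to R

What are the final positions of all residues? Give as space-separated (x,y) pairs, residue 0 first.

Answer: (0,0) (0,-1) (1,-1) (1,-2) (0,-2) (0,-3) (1,-3)

Derivation:
Initial moves: DRDLDR
Fold: move[1]->L => DLDLDR (positions: [(0, 0), (0, -1), (-1, -1), (-1, -2), (-2, -2), (-2, -3), (-1, -3)])
Fold: move[5]->D => DLDLDD (positions: [(0, 0), (0, -1), (-1, -1), (-1, -2), (-2, -2), (-2, -3), (-2, -4)])
Fold: move[1]->R => DRDLDD (positions: [(0, 0), (0, -1), (1, -1), (1, -2), (0, -2), (0, -3), (0, -4)])
Fold: move[5]->R => DRDLDR (positions: [(0, 0), (0, -1), (1, -1), (1, -2), (0, -2), (0, -3), (1, -3)])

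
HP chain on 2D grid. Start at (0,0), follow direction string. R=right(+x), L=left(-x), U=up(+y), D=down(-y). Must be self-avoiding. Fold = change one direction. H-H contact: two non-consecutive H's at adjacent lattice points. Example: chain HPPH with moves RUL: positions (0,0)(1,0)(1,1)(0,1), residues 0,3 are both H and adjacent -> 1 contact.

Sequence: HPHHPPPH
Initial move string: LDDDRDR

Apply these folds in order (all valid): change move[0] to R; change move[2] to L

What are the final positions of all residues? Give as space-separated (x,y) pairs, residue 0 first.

Initial moves: LDDDRDR
Fold: move[0]->R => RDDDRDR (positions: [(0, 0), (1, 0), (1, -1), (1, -2), (1, -3), (2, -3), (2, -4), (3, -4)])
Fold: move[2]->L => RDLDRDR (positions: [(0, 0), (1, 0), (1, -1), (0, -1), (0, -2), (1, -2), (1, -3), (2, -3)])

Answer: (0,0) (1,0) (1,-1) (0,-1) (0,-2) (1,-2) (1,-3) (2,-3)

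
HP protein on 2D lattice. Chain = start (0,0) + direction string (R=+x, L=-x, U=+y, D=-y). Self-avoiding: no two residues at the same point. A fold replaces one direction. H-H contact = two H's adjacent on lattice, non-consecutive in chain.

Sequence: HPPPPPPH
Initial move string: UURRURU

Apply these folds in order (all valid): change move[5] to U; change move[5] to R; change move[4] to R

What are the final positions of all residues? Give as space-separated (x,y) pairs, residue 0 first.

Answer: (0,0) (0,1) (0,2) (1,2) (2,2) (3,2) (4,2) (4,3)

Derivation:
Initial moves: UURRURU
Fold: move[5]->U => UURRUUU (positions: [(0, 0), (0, 1), (0, 2), (1, 2), (2, 2), (2, 3), (2, 4), (2, 5)])
Fold: move[5]->R => UURRURU (positions: [(0, 0), (0, 1), (0, 2), (1, 2), (2, 2), (2, 3), (3, 3), (3, 4)])
Fold: move[4]->R => UURRRRU (positions: [(0, 0), (0, 1), (0, 2), (1, 2), (2, 2), (3, 2), (4, 2), (4, 3)])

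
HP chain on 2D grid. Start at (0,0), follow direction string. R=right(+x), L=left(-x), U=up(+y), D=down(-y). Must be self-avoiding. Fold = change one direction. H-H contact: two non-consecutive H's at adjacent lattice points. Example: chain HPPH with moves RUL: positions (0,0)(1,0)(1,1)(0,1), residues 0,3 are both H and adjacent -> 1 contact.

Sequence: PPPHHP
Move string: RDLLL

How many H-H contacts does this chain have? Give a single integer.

Answer: 0

Derivation:
Positions: [(0, 0), (1, 0), (1, -1), (0, -1), (-1, -1), (-2, -1)]
No H-H contacts found.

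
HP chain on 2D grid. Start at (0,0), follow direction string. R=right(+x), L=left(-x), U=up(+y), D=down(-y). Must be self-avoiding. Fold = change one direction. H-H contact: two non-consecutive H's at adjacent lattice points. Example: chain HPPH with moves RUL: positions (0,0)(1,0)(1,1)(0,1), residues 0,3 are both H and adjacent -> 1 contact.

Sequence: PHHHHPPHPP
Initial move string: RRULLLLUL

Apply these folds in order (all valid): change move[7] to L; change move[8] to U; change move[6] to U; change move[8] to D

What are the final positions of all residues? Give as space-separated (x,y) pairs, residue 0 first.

Answer: (0,0) (1,0) (2,0) (2,1) (1,1) (0,1) (-1,1) (-1,2) (-2,2) (-2,1)

Derivation:
Initial moves: RRULLLLUL
Fold: move[7]->L => RRULLLLLL (positions: [(0, 0), (1, 0), (2, 0), (2, 1), (1, 1), (0, 1), (-1, 1), (-2, 1), (-3, 1), (-4, 1)])
Fold: move[8]->U => RRULLLLLU (positions: [(0, 0), (1, 0), (2, 0), (2, 1), (1, 1), (0, 1), (-1, 1), (-2, 1), (-3, 1), (-3, 2)])
Fold: move[6]->U => RRULLLULU (positions: [(0, 0), (1, 0), (2, 0), (2, 1), (1, 1), (0, 1), (-1, 1), (-1, 2), (-2, 2), (-2, 3)])
Fold: move[8]->D => RRULLLULD (positions: [(0, 0), (1, 0), (2, 0), (2, 1), (1, 1), (0, 1), (-1, 1), (-1, 2), (-2, 2), (-2, 1)])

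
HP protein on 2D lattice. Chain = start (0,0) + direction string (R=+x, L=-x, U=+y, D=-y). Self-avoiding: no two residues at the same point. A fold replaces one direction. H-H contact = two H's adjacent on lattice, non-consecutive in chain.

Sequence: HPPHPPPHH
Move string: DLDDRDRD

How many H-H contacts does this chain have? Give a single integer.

Positions: [(0, 0), (0, -1), (-1, -1), (-1, -2), (-1, -3), (0, -3), (0, -4), (1, -4), (1, -5)]
No H-H contacts found.

Answer: 0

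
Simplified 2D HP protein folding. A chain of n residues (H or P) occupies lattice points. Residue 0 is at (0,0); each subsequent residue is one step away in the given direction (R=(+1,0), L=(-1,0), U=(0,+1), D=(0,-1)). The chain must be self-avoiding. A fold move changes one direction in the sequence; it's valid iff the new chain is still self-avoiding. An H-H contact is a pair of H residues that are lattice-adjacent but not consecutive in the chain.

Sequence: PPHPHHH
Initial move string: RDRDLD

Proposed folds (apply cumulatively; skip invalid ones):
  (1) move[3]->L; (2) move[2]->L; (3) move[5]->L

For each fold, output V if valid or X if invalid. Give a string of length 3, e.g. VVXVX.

Answer: XVV

Derivation:
Initial: RDRDLD -> [(0, 0), (1, 0), (1, -1), (2, -1), (2, -2), (1, -2), (1, -3)]
Fold 1: move[3]->L => RDRLLD INVALID (collision), skipped
Fold 2: move[2]->L => RDLDLD VALID
Fold 3: move[5]->L => RDLDLL VALID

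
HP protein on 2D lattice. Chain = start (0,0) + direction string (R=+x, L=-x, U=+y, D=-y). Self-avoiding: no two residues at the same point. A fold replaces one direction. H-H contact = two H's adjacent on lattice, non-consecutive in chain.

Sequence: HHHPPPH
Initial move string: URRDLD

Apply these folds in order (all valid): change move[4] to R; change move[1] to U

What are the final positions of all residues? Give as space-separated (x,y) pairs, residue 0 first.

Initial moves: URRDLD
Fold: move[4]->R => URRDRD (positions: [(0, 0), (0, 1), (1, 1), (2, 1), (2, 0), (3, 0), (3, -1)])
Fold: move[1]->U => UURDRD (positions: [(0, 0), (0, 1), (0, 2), (1, 2), (1, 1), (2, 1), (2, 0)])

Answer: (0,0) (0,1) (0,2) (1,2) (1,1) (2,1) (2,0)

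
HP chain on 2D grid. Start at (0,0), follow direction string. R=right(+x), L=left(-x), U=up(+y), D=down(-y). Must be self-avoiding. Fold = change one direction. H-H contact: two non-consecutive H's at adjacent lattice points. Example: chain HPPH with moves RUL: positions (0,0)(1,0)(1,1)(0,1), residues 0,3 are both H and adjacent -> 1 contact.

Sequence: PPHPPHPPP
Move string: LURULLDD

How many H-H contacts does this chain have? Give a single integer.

Answer: 1

Derivation:
Positions: [(0, 0), (-1, 0), (-1, 1), (0, 1), (0, 2), (-1, 2), (-2, 2), (-2, 1), (-2, 0)]
H-H contact: residue 2 @(-1,1) - residue 5 @(-1, 2)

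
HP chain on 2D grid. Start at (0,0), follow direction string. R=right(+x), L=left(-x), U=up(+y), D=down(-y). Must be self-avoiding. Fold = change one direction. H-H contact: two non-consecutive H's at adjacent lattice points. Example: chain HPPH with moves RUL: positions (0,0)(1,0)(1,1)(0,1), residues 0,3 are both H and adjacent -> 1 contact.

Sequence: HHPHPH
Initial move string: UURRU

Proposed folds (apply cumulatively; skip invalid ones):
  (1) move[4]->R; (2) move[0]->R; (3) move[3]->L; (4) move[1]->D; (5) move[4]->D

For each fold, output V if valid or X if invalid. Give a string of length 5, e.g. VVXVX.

Answer: VVXVV

Derivation:
Initial: UURRU -> [(0, 0), (0, 1), (0, 2), (1, 2), (2, 2), (2, 3)]
Fold 1: move[4]->R => UURRR VALID
Fold 2: move[0]->R => RURRR VALID
Fold 3: move[3]->L => RURLR INVALID (collision), skipped
Fold 4: move[1]->D => RDRRR VALID
Fold 5: move[4]->D => RDRRD VALID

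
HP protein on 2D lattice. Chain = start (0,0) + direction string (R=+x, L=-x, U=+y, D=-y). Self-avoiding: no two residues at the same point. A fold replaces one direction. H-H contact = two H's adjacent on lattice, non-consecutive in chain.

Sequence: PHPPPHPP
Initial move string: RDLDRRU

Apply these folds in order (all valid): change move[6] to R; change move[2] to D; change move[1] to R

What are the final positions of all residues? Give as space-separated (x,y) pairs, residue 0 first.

Answer: (0,0) (1,0) (2,0) (2,-1) (2,-2) (3,-2) (4,-2) (5,-2)

Derivation:
Initial moves: RDLDRRU
Fold: move[6]->R => RDLDRRR (positions: [(0, 0), (1, 0), (1, -1), (0, -1), (0, -2), (1, -2), (2, -2), (3, -2)])
Fold: move[2]->D => RDDDRRR (positions: [(0, 0), (1, 0), (1, -1), (1, -2), (1, -3), (2, -3), (3, -3), (4, -3)])
Fold: move[1]->R => RRDDRRR (positions: [(0, 0), (1, 0), (2, 0), (2, -1), (2, -2), (3, -2), (4, -2), (5, -2)])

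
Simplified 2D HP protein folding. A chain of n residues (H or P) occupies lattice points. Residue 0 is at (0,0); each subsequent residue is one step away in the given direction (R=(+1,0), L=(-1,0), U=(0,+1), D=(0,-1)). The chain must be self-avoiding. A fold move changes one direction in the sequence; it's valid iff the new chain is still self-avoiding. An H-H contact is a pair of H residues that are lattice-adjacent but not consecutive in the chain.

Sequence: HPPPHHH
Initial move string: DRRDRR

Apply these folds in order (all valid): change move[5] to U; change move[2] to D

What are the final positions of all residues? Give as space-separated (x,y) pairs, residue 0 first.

Answer: (0,0) (0,-1) (1,-1) (1,-2) (1,-3) (2,-3) (2,-2)

Derivation:
Initial moves: DRRDRR
Fold: move[5]->U => DRRDRU (positions: [(0, 0), (0, -1), (1, -1), (2, -1), (2, -2), (3, -2), (3, -1)])
Fold: move[2]->D => DRDDRU (positions: [(0, 0), (0, -1), (1, -1), (1, -2), (1, -3), (2, -3), (2, -2)])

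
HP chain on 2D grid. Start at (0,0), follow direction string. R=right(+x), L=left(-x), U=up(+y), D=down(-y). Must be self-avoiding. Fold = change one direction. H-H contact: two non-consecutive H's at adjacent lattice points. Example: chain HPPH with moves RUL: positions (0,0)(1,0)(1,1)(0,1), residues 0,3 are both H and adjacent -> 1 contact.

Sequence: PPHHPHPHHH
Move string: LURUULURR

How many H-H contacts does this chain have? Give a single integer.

Positions: [(0, 0), (-1, 0), (-1, 1), (0, 1), (0, 2), (0, 3), (-1, 3), (-1, 4), (0, 4), (1, 4)]
H-H contact: residue 5 @(0,3) - residue 8 @(0, 4)

Answer: 1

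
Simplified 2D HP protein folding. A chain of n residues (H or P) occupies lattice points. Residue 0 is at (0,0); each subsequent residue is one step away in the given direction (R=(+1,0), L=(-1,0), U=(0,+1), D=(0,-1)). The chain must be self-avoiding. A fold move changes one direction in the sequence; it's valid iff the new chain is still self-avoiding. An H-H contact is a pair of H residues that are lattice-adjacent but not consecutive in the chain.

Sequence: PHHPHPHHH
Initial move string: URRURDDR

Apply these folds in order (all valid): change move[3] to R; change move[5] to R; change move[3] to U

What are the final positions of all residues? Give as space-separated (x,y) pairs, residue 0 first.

Initial moves: URRURDDR
Fold: move[3]->R => URRRRDDR (positions: [(0, 0), (0, 1), (1, 1), (2, 1), (3, 1), (4, 1), (4, 0), (4, -1), (5, -1)])
Fold: move[5]->R => URRRRRDR (positions: [(0, 0), (0, 1), (1, 1), (2, 1), (3, 1), (4, 1), (5, 1), (5, 0), (6, 0)])
Fold: move[3]->U => URRURRDR (positions: [(0, 0), (0, 1), (1, 1), (2, 1), (2, 2), (3, 2), (4, 2), (4, 1), (5, 1)])

Answer: (0,0) (0,1) (1,1) (2,1) (2,2) (3,2) (4,2) (4,1) (5,1)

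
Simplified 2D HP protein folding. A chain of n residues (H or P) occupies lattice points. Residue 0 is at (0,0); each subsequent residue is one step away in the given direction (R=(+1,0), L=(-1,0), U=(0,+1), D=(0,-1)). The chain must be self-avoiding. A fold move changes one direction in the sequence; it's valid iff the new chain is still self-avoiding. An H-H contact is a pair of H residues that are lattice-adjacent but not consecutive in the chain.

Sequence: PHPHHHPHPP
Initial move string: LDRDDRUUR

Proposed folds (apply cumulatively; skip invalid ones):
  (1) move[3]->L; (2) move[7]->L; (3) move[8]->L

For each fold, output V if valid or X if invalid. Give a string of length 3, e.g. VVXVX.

Initial: LDRDDRUUR -> [(0, 0), (-1, 0), (-1, -1), (0, -1), (0, -2), (0, -3), (1, -3), (1, -2), (1, -1), (2, -1)]
Fold 1: move[3]->L => LDRLDRUUR INVALID (collision), skipped
Fold 2: move[7]->L => LDRDDRULR INVALID (collision), skipped
Fold 3: move[8]->L => LDRDDRUUL INVALID (collision), skipped

Answer: XXX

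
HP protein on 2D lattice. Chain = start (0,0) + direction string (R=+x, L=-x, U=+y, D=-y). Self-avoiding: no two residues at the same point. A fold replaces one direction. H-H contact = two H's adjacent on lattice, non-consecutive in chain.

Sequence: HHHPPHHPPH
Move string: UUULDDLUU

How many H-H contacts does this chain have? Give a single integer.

Positions: [(0, 0), (0, 1), (0, 2), (0, 3), (-1, 3), (-1, 2), (-1, 1), (-2, 1), (-2, 2), (-2, 3)]
H-H contact: residue 1 @(0,1) - residue 6 @(-1, 1)
H-H contact: residue 2 @(0,2) - residue 5 @(-1, 2)

Answer: 2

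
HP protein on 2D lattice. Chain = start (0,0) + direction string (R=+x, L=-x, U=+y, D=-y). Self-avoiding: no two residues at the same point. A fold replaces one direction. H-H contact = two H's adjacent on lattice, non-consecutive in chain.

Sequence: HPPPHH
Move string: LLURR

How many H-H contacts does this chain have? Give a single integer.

Answer: 1

Derivation:
Positions: [(0, 0), (-1, 0), (-2, 0), (-2, 1), (-1, 1), (0, 1)]
H-H contact: residue 0 @(0,0) - residue 5 @(0, 1)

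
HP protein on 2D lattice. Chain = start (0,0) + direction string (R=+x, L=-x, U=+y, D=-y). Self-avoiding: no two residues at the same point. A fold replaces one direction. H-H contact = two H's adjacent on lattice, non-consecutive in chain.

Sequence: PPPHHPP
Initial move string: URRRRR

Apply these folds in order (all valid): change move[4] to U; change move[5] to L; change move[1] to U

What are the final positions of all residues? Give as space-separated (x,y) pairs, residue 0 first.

Initial moves: URRRRR
Fold: move[4]->U => URRRUR (positions: [(0, 0), (0, 1), (1, 1), (2, 1), (3, 1), (3, 2), (4, 2)])
Fold: move[5]->L => URRRUL (positions: [(0, 0), (0, 1), (1, 1), (2, 1), (3, 1), (3, 2), (2, 2)])
Fold: move[1]->U => UURRUL (positions: [(0, 0), (0, 1), (0, 2), (1, 2), (2, 2), (2, 3), (1, 3)])

Answer: (0,0) (0,1) (0,2) (1,2) (2,2) (2,3) (1,3)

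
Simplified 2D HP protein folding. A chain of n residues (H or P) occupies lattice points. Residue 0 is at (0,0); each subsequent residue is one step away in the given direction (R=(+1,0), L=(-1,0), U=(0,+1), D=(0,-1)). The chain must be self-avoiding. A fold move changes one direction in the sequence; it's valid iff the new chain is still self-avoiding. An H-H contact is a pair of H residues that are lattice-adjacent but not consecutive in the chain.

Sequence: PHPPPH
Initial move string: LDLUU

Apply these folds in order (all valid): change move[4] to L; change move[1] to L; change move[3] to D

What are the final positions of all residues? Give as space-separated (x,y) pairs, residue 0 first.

Answer: (0,0) (-1,0) (-2,0) (-3,0) (-3,-1) (-4,-1)

Derivation:
Initial moves: LDLUU
Fold: move[4]->L => LDLUL (positions: [(0, 0), (-1, 0), (-1, -1), (-2, -1), (-2, 0), (-3, 0)])
Fold: move[1]->L => LLLUL (positions: [(0, 0), (-1, 0), (-2, 0), (-3, 0), (-3, 1), (-4, 1)])
Fold: move[3]->D => LLLDL (positions: [(0, 0), (-1, 0), (-2, 0), (-3, 0), (-3, -1), (-4, -1)])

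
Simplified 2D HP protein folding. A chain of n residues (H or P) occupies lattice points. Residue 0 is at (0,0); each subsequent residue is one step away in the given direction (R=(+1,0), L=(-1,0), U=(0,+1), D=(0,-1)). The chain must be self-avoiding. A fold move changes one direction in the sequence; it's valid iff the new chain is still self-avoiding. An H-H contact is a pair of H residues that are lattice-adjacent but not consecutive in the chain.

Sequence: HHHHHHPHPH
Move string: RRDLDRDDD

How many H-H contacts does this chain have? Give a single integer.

Positions: [(0, 0), (1, 0), (2, 0), (2, -1), (1, -1), (1, -2), (2, -2), (2, -3), (2, -4), (2, -5)]
H-H contact: residue 1 @(1,0) - residue 4 @(1, -1)

Answer: 1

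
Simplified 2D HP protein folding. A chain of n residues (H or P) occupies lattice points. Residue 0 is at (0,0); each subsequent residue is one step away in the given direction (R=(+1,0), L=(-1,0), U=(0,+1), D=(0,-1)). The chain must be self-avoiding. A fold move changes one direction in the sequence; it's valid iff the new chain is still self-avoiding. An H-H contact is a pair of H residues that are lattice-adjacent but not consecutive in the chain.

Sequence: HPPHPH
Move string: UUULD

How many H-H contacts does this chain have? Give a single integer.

Answer: 0

Derivation:
Positions: [(0, 0), (0, 1), (0, 2), (0, 3), (-1, 3), (-1, 2)]
No H-H contacts found.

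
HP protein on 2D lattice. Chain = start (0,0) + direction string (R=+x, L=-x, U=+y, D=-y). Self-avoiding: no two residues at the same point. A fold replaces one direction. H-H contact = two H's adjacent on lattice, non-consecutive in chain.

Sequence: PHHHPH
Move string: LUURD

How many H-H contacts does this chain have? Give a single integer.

Answer: 1

Derivation:
Positions: [(0, 0), (-1, 0), (-1, 1), (-1, 2), (0, 2), (0, 1)]
H-H contact: residue 2 @(-1,1) - residue 5 @(0, 1)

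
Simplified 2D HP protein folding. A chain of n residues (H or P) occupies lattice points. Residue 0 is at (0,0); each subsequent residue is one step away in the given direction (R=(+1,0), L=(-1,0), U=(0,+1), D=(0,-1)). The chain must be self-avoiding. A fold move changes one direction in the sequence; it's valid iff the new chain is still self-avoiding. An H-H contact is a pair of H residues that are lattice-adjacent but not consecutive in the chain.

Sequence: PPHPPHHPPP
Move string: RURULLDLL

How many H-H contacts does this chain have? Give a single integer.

Answer: 1

Derivation:
Positions: [(0, 0), (1, 0), (1, 1), (2, 1), (2, 2), (1, 2), (0, 2), (0, 1), (-1, 1), (-2, 1)]
H-H contact: residue 2 @(1,1) - residue 5 @(1, 2)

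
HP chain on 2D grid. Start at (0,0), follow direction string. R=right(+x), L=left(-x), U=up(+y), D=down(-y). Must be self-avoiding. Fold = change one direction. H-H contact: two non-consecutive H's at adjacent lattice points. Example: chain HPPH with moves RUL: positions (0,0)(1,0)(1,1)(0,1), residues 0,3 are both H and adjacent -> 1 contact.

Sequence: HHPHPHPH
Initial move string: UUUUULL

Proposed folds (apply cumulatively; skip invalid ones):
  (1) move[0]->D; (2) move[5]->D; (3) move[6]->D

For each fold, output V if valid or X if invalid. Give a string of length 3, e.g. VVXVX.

Answer: XXV

Derivation:
Initial: UUUUULL -> [(0, 0), (0, 1), (0, 2), (0, 3), (0, 4), (0, 5), (-1, 5), (-2, 5)]
Fold 1: move[0]->D => DUUUULL INVALID (collision), skipped
Fold 2: move[5]->D => UUUUUDL INVALID (collision), skipped
Fold 3: move[6]->D => UUUUULD VALID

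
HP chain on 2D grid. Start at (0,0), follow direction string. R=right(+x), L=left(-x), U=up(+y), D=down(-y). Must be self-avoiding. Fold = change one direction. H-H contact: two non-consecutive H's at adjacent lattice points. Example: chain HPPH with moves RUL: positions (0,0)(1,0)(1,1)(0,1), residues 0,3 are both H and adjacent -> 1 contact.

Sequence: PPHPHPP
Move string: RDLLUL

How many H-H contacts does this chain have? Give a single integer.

Positions: [(0, 0), (1, 0), (1, -1), (0, -1), (-1, -1), (-1, 0), (-2, 0)]
No H-H contacts found.

Answer: 0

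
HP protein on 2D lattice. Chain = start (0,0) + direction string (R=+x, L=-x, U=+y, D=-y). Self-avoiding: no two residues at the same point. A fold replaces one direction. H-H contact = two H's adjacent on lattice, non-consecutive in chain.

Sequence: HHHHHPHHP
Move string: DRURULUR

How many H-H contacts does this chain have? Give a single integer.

Positions: [(0, 0), (0, -1), (1, -1), (1, 0), (2, 0), (2, 1), (1, 1), (1, 2), (2, 2)]
H-H contact: residue 0 @(0,0) - residue 3 @(1, 0)
H-H contact: residue 3 @(1,0) - residue 6 @(1, 1)

Answer: 2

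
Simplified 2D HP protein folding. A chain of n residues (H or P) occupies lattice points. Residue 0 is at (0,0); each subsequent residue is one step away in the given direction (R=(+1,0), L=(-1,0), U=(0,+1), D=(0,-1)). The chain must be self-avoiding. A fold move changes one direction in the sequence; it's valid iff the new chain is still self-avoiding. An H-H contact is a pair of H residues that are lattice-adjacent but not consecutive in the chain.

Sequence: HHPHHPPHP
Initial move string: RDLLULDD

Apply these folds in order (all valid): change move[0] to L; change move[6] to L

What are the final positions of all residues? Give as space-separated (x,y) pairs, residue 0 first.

Initial moves: RDLLULDD
Fold: move[0]->L => LDLLULDD (positions: [(0, 0), (-1, 0), (-1, -1), (-2, -1), (-3, -1), (-3, 0), (-4, 0), (-4, -1), (-4, -2)])
Fold: move[6]->L => LDLLULLD (positions: [(0, 0), (-1, 0), (-1, -1), (-2, -1), (-3, -1), (-3, 0), (-4, 0), (-5, 0), (-5, -1)])

Answer: (0,0) (-1,0) (-1,-1) (-2,-1) (-3,-1) (-3,0) (-4,0) (-5,0) (-5,-1)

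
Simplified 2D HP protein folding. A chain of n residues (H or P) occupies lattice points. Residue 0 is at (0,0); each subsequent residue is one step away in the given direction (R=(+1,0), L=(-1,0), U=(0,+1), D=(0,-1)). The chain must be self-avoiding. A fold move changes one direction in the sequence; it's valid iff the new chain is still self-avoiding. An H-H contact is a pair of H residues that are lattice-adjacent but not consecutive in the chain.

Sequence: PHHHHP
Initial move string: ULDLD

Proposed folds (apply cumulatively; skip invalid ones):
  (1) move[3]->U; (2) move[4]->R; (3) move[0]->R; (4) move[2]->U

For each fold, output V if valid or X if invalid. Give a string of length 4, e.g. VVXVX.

Initial: ULDLD -> [(0, 0), (0, 1), (-1, 1), (-1, 0), (-2, 0), (-2, -1)]
Fold 1: move[3]->U => ULDUD INVALID (collision), skipped
Fold 2: move[4]->R => ULDLR INVALID (collision), skipped
Fold 3: move[0]->R => RLDLD INVALID (collision), skipped
Fold 4: move[2]->U => ULULD VALID

Answer: XXXV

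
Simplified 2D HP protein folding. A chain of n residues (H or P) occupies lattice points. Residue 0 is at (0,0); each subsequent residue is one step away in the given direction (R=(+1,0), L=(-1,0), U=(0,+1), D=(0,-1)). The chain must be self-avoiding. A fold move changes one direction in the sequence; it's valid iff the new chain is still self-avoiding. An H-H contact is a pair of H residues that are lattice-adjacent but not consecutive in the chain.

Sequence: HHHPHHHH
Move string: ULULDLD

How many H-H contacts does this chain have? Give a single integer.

Answer: 1

Derivation:
Positions: [(0, 0), (0, 1), (-1, 1), (-1, 2), (-2, 2), (-2, 1), (-3, 1), (-3, 0)]
H-H contact: residue 2 @(-1,1) - residue 5 @(-2, 1)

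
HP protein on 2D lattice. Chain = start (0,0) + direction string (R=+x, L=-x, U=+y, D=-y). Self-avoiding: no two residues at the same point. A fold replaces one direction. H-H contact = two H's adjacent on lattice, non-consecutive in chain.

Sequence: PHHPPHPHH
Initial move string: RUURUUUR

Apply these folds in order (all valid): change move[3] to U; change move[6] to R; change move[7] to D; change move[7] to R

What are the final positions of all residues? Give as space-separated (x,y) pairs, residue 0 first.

Answer: (0,0) (1,0) (1,1) (1,2) (1,3) (1,4) (1,5) (2,5) (3,5)

Derivation:
Initial moves: RUURUUUR
Fold: move[3]->U => RUUUUUUR (positions: [(0, 0), (1, 0), (1, 1), (1, 2), (1, 3), (1, 4), (1, 5), (1, 6), (2, 6)])
Fold: move[6]->R => RUUUUURR (positions: [(0, 0), (1, 0), (1, 1), (1, 2), (1, 3), (1, 4), (1, 5), (2, 5), (3, 5)])
Fold: move[7]->D => RUUUUURD (positions: [(0, 0), (1, 0), (1, 1), (1, 2), (1, 3), (1, 4), (1, 5), (2, 5), (2, 4)])
Fold: move[7]->R => RUUUUURR (positions: [(0, 0), (1, 0), (1, 1), (1, 2), (1, 3), (1, 4), (1, 5), (2, 5), (3, 5)])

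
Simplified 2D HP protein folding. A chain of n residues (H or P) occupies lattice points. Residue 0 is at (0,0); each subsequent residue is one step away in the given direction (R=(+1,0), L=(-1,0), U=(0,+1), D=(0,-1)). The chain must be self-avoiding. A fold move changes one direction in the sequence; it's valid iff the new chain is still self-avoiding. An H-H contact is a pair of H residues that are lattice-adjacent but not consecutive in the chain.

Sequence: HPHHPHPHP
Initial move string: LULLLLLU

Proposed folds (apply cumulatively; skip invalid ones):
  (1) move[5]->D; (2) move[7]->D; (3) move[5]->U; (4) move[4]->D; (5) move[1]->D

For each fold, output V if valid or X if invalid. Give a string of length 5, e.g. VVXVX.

Initial: LULLLLLU -> [(0, 0), (-1, 0), (-1, 1), (-2, 1), (-3, 1), (-4, 1), (-5, 1), (-6, 1), (-6, 2)]
Fold 1: move[5]->D => LULLLDLU VALID
Fold 2: move[7]->D => LULLLDLD VALID
Fold 3: move[5]->U => LULLLULD VALID
Fold 4: move[4]->D => LULLDULD INVALID (collision), skipped
Fold 5: move[1]->D => LDLLLULD VALID

Answer: VVVXV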